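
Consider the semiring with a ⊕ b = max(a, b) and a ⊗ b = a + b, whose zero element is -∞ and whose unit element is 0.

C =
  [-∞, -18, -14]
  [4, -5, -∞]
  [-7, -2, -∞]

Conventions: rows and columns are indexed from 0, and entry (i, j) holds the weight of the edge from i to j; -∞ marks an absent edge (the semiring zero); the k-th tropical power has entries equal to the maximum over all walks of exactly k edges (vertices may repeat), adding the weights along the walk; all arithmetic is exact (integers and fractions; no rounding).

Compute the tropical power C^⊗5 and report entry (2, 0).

C^⊗2:
  [-14, -16, -∞]
  [-1, -10, -10]
  [2, -7, -21]
C^⊗3:
  [-12, -21, -28]
  [-6, -12, -15]
  [-3, -12, -12]
C^⊗4:
  [-17, -26, -26]
  [-8, -17, -20]
  [-8, -14, -17]
C^⊗5:
  [-22, -28, -31]
  [-13, -22, -22]
  [-10, -19, -22]
Key observation: the optimum is the walk 2->1->0->2->1->0, with weight (-2) + 4 + (-14) + (-2) + 4 = -10.
Optimal value attained by: walk 2->1->0->2->1->0.
Answer: (C^⊗5)[2][0] = -10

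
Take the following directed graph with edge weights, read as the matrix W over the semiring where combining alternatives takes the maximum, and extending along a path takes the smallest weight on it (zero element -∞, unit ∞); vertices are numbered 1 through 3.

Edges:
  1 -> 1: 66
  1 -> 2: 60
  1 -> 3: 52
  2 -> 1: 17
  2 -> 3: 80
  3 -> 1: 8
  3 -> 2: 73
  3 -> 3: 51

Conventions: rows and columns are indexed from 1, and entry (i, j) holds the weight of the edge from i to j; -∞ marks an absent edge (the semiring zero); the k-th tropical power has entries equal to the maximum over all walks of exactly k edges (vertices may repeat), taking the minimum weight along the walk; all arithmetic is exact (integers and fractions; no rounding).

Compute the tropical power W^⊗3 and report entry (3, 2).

W^⊗2:
  [66, 60, 60]
  [17, 73, 51]
  [17, 51, 73]
W^⊗3:
  [66, 60, 60]
  [17, 51, 73]
  [17, 73, 51]
Key observation: the optimum is the walk 3->2->3->2, with weight 73 min 80 min 73 = 73.
Optimal value attained by: walk 3->2->3->2.
Answer: (W^⊗3)[3][2] = 73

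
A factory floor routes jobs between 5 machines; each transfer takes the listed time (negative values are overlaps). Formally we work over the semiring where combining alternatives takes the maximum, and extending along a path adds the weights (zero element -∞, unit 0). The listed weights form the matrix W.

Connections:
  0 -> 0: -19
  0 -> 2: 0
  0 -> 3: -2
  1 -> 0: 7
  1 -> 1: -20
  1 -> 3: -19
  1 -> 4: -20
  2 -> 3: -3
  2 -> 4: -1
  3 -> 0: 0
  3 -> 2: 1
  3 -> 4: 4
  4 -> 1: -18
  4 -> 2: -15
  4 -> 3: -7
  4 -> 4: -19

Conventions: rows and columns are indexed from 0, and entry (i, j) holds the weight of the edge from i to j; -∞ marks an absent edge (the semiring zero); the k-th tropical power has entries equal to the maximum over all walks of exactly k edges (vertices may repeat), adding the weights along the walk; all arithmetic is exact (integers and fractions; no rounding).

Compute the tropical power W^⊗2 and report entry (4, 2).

W^⊗2:
  [-2, -∞, -1, -3, 2]
  [-12, -38, 7, 5, -15]
  [-3, -19, -2, -8, 1]
  [-19, -14, 0, -2, 0]
  [-7, -37, -6, -18, -3]
Key observation: the optimum is the walk 4->3->2, with weight (-7) + 1 = -6.
Optimal value attained by: walk 4->3->2.
Answer: (W^⊗2)[4][2] = -6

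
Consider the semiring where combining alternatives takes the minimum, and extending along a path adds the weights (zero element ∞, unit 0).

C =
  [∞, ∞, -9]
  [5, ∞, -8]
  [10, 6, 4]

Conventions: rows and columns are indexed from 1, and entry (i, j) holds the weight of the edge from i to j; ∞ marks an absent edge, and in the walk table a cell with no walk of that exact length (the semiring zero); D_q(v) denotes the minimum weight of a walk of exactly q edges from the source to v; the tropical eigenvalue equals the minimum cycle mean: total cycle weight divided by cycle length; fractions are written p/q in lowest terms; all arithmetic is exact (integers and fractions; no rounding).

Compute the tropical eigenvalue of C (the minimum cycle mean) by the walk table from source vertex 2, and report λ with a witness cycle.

q=0: [∞, 0, ∞]
q=1: [5, ∞, -8]
q=2: [2, -2, -4]
q=3: [3, 2, -10]
Optimal cycle mean attained by: cycle 2->3->2, total (-8) + 6, length 2.
Answer: λ = -1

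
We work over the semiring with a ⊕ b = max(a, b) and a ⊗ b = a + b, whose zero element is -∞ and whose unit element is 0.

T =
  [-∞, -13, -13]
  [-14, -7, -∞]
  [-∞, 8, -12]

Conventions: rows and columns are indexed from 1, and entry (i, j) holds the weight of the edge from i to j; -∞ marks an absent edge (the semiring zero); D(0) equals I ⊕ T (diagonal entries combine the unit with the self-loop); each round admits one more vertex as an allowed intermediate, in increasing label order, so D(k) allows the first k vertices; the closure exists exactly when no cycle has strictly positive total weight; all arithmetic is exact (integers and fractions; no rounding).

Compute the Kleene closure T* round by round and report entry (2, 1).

D(0):
  [0, -13, -13]
  [-14, 0, -∞]
  [-∞, 8, 0]
D(1):
  [0, -13, -13]
  [-14, 0, -27]
  [-∞, 8, 0]
D(2):
  [0, -13, -13]
  [-14, 0, -27]
  [-6, 8, 0]
D(3):
  [0, -5, -13]
  [-14, 0, -27]
  [-6, 8, 0]
Answer: T*[2][1] = -14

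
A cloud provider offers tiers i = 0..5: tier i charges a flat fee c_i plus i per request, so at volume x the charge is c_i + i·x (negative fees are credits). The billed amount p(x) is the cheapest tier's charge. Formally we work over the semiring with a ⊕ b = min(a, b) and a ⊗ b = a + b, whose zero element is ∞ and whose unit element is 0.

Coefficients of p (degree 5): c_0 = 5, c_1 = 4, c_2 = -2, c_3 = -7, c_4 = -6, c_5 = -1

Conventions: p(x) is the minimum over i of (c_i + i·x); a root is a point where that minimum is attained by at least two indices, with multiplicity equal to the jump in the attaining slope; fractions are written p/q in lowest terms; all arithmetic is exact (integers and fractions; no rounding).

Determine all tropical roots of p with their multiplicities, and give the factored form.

hull edge (i=0, c=5) to (i=3, c=-7): slope -4, span 3
hull edge (i=3, c=-7) to (i=4, c=-6): slope 1, span 1
hull edge (i=4, c=-6) to (i=5, c=-1): slope 5, span 1
Factored form: p(x) = -1 ⊗ (x ⊕ (-5)) ⊗ (x ⊕ (-1)) ⊗ (x ⊕ 4) ⊗ (x ⊕ 4) ⊗ (x ⊕ 4)
Answer: roots = -5 (mult 1), -1 (mult 1), 4 (mult 3)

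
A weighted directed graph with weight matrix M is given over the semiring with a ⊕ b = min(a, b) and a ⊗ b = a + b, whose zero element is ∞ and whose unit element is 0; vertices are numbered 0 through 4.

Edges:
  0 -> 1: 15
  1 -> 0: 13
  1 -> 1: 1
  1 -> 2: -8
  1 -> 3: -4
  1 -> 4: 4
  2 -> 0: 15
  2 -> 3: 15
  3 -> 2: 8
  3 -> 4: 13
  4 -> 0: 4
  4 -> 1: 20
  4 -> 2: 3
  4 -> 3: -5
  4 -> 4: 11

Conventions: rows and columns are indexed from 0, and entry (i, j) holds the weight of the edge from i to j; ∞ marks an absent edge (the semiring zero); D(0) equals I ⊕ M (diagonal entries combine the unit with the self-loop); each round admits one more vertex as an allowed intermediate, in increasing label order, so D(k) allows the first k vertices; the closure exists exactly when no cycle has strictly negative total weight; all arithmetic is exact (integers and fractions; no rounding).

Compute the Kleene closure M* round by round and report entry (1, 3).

D(0):
  [0, 15, ∞, ∞, ∞]
  [13, 0, -8, -4, 4]
  [15, ∞, 0, 15, ∞]
  [∞, ∞, 8, 0, 13]
  [4, 20, 3, -5, 0]
D(1):
  [0, 15, ∞, ∞, ∞]
  [13, 0, -8, -4, 4]
  [15, 30, 0, 15, ∞]
  [∞, ∞, 8, 0, 13]
  [4, 19, 3, -5, 0]
D(2):
  [0, 15, 7, 11, 19]
  [13, 0, -8, -4, 4]
  [15, 30, 0, 15, 34]
  [∞, ∞, 8, 0, 13]
  [4, 19, 3, -5, 0]
D(3):
  [0, 15, 7, 11, 19]
  [7, 0, -8, -4, 4]
  [15, 30, 0, 15, 34]
  [23, 38, 8, 0, 13]
  [4, 19, 3, -5, 0]
D(4):
  [0, 15, 7, 11, 19]
  [7, 0, -8, -4, 4]
  [15, 30, 0, 15, 28]
  [23, 38, 8, 0, 13]
  [4, 19, 3, -5, 0]
D(5):
  [0, 15, 7, 11, 19]
  [7, 0, -8, -4, 4]
  [15, 30, 0, 15, 28]
  [17, 32, 8, 0, 13]
  [4, 19, 3, -5, 0]
Answer: M*[1][3] = -4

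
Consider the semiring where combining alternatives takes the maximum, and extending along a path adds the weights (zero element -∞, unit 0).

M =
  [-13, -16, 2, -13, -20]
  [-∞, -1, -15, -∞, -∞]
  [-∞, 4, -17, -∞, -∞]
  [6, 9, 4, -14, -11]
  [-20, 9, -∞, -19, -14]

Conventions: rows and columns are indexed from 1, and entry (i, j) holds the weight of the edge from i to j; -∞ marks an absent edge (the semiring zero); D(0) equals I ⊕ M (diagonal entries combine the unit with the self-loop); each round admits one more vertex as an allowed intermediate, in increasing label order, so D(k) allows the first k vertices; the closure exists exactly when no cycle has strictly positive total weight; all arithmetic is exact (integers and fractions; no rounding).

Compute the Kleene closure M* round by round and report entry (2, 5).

D(0):
  [0, -16, 2, -13, -20]
  [-∞, 0, -15, -∞, -∞]
  [-∞, 4, 0, -∞, -∞]
  [6, 9, 4, 0, -11]
  [-20, 9, -∞, -19, 0]
D(1):
  [0, -16, 2, -13, -20]
  [-∞, 0, -15, -∞, -∞]
  [-∞, 4, 0, -∞, -∞]
  [6, 9, 8, 0, -11]
  [-20, 9, -18, -19, 0]
D(2):
  [0, -16, 2, -13, -20]
  [-∞, 0, -15, -∞, -∞]
  [-∞, 4, 0, -∞, -∞]
  [6, 9, 8, 0, -11]
  [-20, 9, -6, -19, 0]
D(3):
  [0, 6, 2, -13, -20]
  [-∞, 0, -15, -∞, -∞]
  [-∞, 4, 0, -∞, -∞]
  [6, 12, 8, 0, -11]
  [-20, 9, -6, -19, 0]
D(4):
  [0, 6, 2, -13, -20]
  [-∞, 0, -15, -∞, -∞]
  [-∞, 4, 0, -∞, -∞]
  [6, 12, 8, 0, -11]
  [-13, 9, -6, -19, 0]
D(5):
  [0, 6, 2, -13, -20]
  [-∞, 0, -15, -∞, -∞]
  [-∞, 4, 0, -∞, -∞]
  [6, 12, 8, 0, -11]
  [-13, 9, -6, -19, 0]
Answer: M*[2][5] = -∞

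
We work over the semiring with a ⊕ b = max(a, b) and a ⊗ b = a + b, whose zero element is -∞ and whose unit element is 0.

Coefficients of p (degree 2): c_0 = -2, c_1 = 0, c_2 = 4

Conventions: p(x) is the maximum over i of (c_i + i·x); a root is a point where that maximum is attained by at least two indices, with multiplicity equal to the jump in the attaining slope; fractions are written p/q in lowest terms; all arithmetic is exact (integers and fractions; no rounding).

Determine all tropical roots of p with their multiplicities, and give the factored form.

hull edge (i=0, c=-2) to (i=2, c=4): slope 3, span 2
Factored form: p(x) = 4 ⊗ (x ⊕ (-3)) ⊗ (x ⊕ (-3))
Answer: roots = -3 (mult 2)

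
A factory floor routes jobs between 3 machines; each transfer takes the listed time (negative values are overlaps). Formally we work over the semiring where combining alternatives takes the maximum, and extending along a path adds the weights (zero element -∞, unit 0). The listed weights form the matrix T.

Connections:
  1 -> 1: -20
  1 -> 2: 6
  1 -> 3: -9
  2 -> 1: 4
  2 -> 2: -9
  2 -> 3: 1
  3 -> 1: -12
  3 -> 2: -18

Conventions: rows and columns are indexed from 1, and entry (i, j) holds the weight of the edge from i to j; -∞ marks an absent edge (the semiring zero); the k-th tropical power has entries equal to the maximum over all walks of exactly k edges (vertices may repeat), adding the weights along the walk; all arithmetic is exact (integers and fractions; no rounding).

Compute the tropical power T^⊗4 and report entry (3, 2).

T^⊗2:
  [10, -3, 7]
  [-5, 10, -5]
  [-14, -6, -17]
T^⊗3:
  [1, 16, 1]
  [14, 1, 11]
  [-2, -8, -5]
T^⊗4:
  [20, 7, 17]
  [5, 20, 5]
  [-4, 4, -7]
Key observation: the optimum is the walk 3->1->2->1->2, with weight (-12) + 6 + 4 + 6 = 4.
Optimal value attained by: walk 3->1->2->1->2.
Answer: (T^⊗4)[3][2] = 4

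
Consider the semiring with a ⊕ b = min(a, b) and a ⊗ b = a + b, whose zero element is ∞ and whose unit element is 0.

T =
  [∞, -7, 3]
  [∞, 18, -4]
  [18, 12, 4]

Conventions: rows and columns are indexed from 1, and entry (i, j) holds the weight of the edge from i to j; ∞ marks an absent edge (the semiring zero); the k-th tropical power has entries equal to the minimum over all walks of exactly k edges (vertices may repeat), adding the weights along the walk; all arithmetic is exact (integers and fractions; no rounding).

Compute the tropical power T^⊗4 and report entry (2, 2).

T^⊗2:
  [21, 11, -11]
  [14, 8, 0]
  [22, 11, 8]
T^⊗3:
  [7, 1, -7]
  [18, 7, 4]
  [26, 15, 7]
T^⊗4:
  [11, 0, -3]
  [22, 11, 3]
  [25, 19, 11]
Key observation: the optimum is the walk 2->3->3->1->2, with weight (-4) + 4 + 18 + (-7) = 11.
Optimal value attained by: walk 2->3->3->1->2.
Answer: (T^⊗4)[2][2] = 11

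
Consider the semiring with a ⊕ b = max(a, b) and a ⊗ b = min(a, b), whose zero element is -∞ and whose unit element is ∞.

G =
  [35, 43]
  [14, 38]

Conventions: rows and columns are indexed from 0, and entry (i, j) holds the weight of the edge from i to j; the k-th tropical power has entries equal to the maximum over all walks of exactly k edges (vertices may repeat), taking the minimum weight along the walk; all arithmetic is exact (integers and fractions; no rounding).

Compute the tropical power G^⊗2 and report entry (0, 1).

G^⊗2:
  [35, 38]
  [14, 38]
Key observation: the optimum is the walk 0->1->1, with weight 43 min 38 = 38.
Optimal value attained by: walk 0->1->1.
Answer: (G^⊗2)[0][1] = 38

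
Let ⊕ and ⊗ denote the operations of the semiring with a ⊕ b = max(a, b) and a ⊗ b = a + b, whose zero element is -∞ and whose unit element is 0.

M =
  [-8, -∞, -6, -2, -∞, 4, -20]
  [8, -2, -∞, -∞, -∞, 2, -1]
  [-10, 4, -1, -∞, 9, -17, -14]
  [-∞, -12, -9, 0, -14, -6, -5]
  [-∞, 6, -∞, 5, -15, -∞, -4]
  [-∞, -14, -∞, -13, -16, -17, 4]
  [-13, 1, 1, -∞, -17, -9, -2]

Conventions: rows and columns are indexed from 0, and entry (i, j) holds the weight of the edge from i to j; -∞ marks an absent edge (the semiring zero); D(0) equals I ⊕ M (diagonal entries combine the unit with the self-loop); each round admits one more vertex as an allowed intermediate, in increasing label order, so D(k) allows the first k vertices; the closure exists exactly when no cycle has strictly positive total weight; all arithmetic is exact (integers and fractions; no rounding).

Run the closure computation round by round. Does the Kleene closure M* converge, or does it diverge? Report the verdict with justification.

D(0):
  [0, -∞, -6, -2, -∞, 4, -20]
  [8, 0, -∞, -∞, -∞, 2, -1]
  [-10, 4, 0, -∞, 9, -17, -14]
  [-∞, -12, -9, 0, -14, -6, -5]
  [-∞, 6, -∞, 5, 0, -∞, -4]
  [-∞, -14, -∞, -13, -16, 0, 4]
  [-13, 1, 1, -∞, -17, -9, 0]
D(1):
  [0, -∞, -6, -2, -∞, 4, -20]
  [8, 0, 2, 6, -∞, 12, -1]
  [-10, 4, 0, -12, 9, -6, -14]
  [-∞, -12, -9, 0, -14, -6, -5]
  [-∞, 6, -∞, 5, 0, -∞, -4]
  [-∞, -14, -∞, -13, -16, 0, 4]
  [-13, 1, 1, -15, -17, -9, 0]
Detection: at round 2, diagonal entry (2, 2) turns strictly positive.
Key observation: the cycle 2->1->0->2 has total weight 4 + 8 + (-6), which is strictly positive.
Answer: DIVERGES — positive cycle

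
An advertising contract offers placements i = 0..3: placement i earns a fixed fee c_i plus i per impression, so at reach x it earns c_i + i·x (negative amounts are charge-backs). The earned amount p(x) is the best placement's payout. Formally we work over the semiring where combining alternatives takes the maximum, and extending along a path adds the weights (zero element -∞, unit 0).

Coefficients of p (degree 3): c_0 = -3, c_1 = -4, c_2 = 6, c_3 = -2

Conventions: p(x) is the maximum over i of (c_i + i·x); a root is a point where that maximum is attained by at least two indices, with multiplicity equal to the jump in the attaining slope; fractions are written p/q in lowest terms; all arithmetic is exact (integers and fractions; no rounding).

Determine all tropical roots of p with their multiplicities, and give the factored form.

hull edge (i=0, c=-3) to (i=2, c=6): slope 9/2, span 2
hull edge (i=2, c=6) to (i=3, c=-2): slope -8, span 1
Factored form: p(x) = -2 ⊗ (x ⊕ (-9/2)) ⊗ (x ⊕ (-9/2)) ⊗ (x ⊕ 8)
Answer: roots = -9/2 (mult 2), 8 (mult 1)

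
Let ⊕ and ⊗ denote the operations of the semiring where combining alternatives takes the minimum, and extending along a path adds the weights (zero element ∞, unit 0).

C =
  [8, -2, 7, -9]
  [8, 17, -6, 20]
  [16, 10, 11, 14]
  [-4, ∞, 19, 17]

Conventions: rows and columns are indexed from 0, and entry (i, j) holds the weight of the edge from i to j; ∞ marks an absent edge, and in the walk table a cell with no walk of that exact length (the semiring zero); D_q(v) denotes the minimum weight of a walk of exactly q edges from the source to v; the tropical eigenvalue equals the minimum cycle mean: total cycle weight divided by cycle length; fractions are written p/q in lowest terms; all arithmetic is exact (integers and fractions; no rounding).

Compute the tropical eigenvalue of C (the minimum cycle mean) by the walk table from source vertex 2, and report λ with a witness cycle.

q=0: [∞, ∞, 0, ∞]
q=1: [16, 10, 11, 14]
q=2: [10, 14, 4, 7]
q=3: [3, 8, 8, 1]
q=4: [-3, 1, 2, -6]
Optimal cycle mean attained by: cycle 0->3->0, total (-9) + (-4), length 2.
Answer: λ = -13/2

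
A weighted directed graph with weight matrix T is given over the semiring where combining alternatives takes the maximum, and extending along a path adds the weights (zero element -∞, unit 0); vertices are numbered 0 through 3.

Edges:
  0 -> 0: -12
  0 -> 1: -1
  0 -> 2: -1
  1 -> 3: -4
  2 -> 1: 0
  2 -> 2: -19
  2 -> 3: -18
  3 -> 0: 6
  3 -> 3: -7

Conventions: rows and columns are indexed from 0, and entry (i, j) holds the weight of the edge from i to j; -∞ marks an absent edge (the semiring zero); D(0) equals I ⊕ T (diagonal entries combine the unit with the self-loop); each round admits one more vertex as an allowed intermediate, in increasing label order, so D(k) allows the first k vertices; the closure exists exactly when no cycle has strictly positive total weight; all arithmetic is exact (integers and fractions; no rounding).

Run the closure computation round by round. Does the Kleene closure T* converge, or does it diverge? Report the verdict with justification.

D(0):
  [0, -1, -1, -∞]
  [-∞, 0, -∞, -4]
  [-∞, 0, 0, -18]
  [6, -∞, -∞, 0]
D(1):
  [0, -1, -1, -∞]
  [-∞, 0, -∞, -4]
  [-∞, 0, 0, -18]
  [6, 5, 5, 0]
Detection: at round 2, diagonal entry (3, 3) turns strictly positive.
Key observation: the cycle 3->0->1->3 has total weight 6 + (-1) + (-4), which is strictly positive.
Answer: DIVERGES — positive cycle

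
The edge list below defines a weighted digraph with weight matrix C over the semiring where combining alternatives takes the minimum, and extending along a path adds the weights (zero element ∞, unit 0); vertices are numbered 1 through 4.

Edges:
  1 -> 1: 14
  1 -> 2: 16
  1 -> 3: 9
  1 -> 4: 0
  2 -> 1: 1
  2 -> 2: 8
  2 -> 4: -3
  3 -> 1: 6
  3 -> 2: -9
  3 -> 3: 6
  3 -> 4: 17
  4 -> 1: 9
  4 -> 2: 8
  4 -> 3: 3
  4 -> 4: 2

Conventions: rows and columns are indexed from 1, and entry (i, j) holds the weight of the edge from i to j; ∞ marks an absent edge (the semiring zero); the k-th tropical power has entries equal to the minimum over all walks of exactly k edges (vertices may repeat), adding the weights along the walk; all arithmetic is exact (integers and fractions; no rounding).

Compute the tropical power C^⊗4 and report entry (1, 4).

C^⊗2:
  [9, 0, 3, 2]
  [6, 5, 0, -1]
  [-8, -3, 12, -12]
  [9, -6, 5, 4]
C^⊗3:
  [1, -6, 5, -3]
  [6, -9, 2, 1]
  [-3, -4, -9, -10]
  [-5, -4, 7, -9]
C^⊗4:
  [-5, -4, 0, -9]
  [-8, -7, 4, -12]
  [-3, -18, -7, -8]
  [-3, -2, -6, -7]
Key observation: the optimum is the walk 1->4->3->2->4, with weight 0 + 3 + (-9) + (-3) = -9.
Optimal value attained by: walk 1->4->3->2->4.
Answer: (C^⊗4)[1][4] = -9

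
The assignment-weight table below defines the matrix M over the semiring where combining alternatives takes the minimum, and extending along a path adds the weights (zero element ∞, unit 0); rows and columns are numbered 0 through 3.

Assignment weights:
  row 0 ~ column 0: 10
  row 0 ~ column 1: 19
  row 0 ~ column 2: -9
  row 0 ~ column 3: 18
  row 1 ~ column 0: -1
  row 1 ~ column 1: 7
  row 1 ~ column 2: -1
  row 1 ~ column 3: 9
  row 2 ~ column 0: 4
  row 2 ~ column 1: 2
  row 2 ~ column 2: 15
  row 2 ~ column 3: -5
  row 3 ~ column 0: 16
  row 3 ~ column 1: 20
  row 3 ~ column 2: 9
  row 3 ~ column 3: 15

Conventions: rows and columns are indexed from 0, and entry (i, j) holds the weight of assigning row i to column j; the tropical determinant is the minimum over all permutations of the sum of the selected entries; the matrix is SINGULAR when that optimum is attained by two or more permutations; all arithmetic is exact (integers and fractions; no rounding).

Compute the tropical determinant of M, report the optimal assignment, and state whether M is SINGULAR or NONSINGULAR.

σ = (0, 1, 2, 3): 10 + 7 + 15 + 15 = 47
σ = (0, 1, 3, 2): 10 + 7 + (-5) + 9 = 21
σ = (0, 2, 1, 3): 10 + (-1) + 2 + 15 = 26
σ = (0, 2, 3, 1): 10 + (-1) + (-5) + 20 = 24
σ = (0, 3, 1, 2): 10 + 9 + 2 + 9 = 30
σ = (0, 3, 2, 1): 10 + 9 + 15 + 20 = 54
σ = (1, 0, 2, 3): 19 + (-1) + 15 + 15 = 48
σ = (1, 0, 3, 2): 19 + (-1) + (-5) + 9 = 22
σ = (1, 2, 0, 3): 19 + (-1) + 4 + 15 = 37
σ = (1, 2, 3, 0): 19 + (-1) + (-5) + 16 = 29
σ = (1, 3, 0, 2): 19 + 9 + 4 + 9 = 41
σ = (1, 3, 2, 0): 19 + 9 + 15 + 16 = 59
σ = (2, 0, 1, 3): (-9) + (-1) + 2 + 15 = 7
σ = (2, 0, 3, 1): (-9) + (-1) + (-5) + 20 = 5
σ = (2, 1, 0, 3): (-9) + 7 + 4 + 15 = 17
σ = (2, 1, 3, 0): (-9) + 7 + (-5) + 16 = 9
σ = (2, 3, 0, 1): (-9) + 9 + 4 + 20 = 24
σ = (2, 3, 1, 0): (-9) + 9 + 2 + 16 = 18
σ = (3, 0, 1, 2): 18 + (-1) + 2 + 9 = 28
σ = (3, 0, 2, 1): 18 + (-1) + 15 + 20 = 52
σ = (3, 1, 0, 2): 18 + 7 + 4 + 9 = 38
σ = (3, 1, 2, 0): 18 + 7 + 15 + 16 = 56
σ = (3, 2, 0, 1): 18 + (-1) + 4 + 20 = 41
σ = (3, 2, 1, 0): 18 + (-1) + 2 + 16 = 35
Optimal value attained by: σ = (2, 0, 3, 1).
Answer: det⊕(M) = 5; verdict: NONSINGULAR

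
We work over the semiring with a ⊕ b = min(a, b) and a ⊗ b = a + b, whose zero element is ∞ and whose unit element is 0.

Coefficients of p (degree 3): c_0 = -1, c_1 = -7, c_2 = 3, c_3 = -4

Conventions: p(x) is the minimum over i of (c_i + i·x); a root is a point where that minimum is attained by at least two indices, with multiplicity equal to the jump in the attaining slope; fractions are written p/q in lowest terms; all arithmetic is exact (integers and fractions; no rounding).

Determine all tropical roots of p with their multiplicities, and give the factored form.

hull edge (i=0, c=-1) to (i=1, c=-7): slope -6, span 1
hull edge (i=1, c=-7) to (i=3, c=-4): slope 3/2, span 2
Factored form: p(x) = -4 ⊗ (x ⊕ (-3/2)) ⊗ (x ⊕ (-3/2)) ⊗ (x ⊕ 6)
Answer: roots = -3/2 (mult 2), 6 (mult 1)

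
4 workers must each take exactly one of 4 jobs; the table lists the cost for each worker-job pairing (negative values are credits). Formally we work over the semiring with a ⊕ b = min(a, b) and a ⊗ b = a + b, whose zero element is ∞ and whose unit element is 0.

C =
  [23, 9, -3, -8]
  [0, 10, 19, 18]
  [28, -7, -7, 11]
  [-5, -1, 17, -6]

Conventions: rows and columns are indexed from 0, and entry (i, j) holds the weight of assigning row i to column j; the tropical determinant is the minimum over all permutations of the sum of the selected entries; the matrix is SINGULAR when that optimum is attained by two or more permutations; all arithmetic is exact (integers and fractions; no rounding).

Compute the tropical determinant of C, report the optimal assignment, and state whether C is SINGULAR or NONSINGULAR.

σ = (0, 1, 2, 3): 23 + 10 + (-7) + (-6) = 20
σ = (0, 1, 3, 2): 23 + 10 + 11 + 17 = 61
σ = (0, 2, 1, 3): 23 + 19 + (-7) + (-6) = 29
σ = (0, 2, 3, 1): 23 + 19 + 11 + (-1) = 52
σ = (0, 3, 1, 2): 23 + 18 + (-7) + 17 = 51
σ = (0, 3, 2, 1): 23 + 18 + (-7) + (-1) = 33
σ = (1, 0, 2, 3): 9 + 0 + (-7) + (-6) = -4
σ = (1, 0, 3, 2): 9 + 0 + 11 + 17 = 37
σ = (1, 2, 0, 3): 9 + 19 + 28 + (-6) = 50
σ = (1, 2, 3, 0): 9 + 19 + 11 + (-5) = 34
σ = (1, 3, 0, 2): 9 + 18 + 28 + 17 = 72
σ = (1, 3, 2, 0): 9 + 18 + (-7) + (-5) = 15
σ = (2, 0, 1, 3): (-3) + 0 + (-7) + (-6) = -16
σ = (2, 0, 3, 1): (-3) + 0 + 11 + (-1) = 7
σ = (2, 1, 0, 3): (-3) + 10 + 28 + (-6) = 29
σ = (2, 1, 3, 0): (-3) + 10 + 11 + (-5) = 13
σ = (2, 3, 0, 1): (-3) + 18 + 28 + (-1) = 42
σ = (2, 3, 1, 0): (-3) + 18 + (-7) + (-5) = 3
σ = (3, 0, 1, 2): (-8) + 0 + (-7) + 17 = 2
σ = (3, 0, 2, 1): (-8) + 0 + (-7) + (-1) = -16
σ = (3, 1, 0, 2): (-8) + 10 + 28 + 17 = 47
σ = (3, 1, 2, 0): (-8) + 10 + (-7) + (-5) = -10
σ = (3, 2, 0, 1): (-8) + 19 + 28 + (-1) = 38
σ = (3, 2, 1, 0): (-8) + 19 + (-7) + (-5) = -1
Optimal value attained by: σ = (2, 0, 1, 3).
Answer: det⊕(C) = -16; verdict: SINGULAR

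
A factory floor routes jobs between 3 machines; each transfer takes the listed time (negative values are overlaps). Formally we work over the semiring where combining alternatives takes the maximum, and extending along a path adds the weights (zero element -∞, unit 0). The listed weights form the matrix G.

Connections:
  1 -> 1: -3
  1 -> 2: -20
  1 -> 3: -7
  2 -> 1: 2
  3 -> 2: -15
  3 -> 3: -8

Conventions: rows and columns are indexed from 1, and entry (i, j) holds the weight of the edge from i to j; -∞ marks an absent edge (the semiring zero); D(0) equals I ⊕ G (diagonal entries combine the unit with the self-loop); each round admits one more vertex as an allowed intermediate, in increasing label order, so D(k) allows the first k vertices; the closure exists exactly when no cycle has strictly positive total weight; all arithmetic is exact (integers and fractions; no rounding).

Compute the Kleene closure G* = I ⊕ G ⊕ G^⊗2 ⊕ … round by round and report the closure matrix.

D(0):
  [0, -20, -7]
  [2, 0, -∞]
  [-∞, -15, 0]
D(1):
  [0, -20, -7]
  [2, 0, -5]
  [-∞, -15, 0]
D(2):
  [0, -20, -7]
  [2, 0, -5]
  [-13, -15, 0]
D(3):
  [0, -20, -7]
  [2, 0, -5]
  [-13, -15, 0]
Answer: G* = [[0, -20, -7], [2, 0, -5], [-13, -15, 0]]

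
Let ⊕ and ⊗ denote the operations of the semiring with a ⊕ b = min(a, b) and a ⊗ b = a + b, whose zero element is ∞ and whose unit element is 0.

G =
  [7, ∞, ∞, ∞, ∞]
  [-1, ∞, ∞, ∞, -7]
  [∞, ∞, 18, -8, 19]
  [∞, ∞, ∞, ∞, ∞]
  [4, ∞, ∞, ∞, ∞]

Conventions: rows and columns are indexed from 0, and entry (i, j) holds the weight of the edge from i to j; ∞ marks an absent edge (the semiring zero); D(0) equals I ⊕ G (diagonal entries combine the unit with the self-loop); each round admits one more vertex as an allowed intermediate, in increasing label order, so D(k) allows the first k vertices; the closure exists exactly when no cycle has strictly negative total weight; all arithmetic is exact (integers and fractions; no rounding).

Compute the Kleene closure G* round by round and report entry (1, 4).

D(0):
  [0, ∞, ∞, ∞, ∞]
  [-1, 0, ∞, ∞, -7]
  [∞, ∞, 0, -8, 19]
  [∞, ∞, ∞, 0, ∞]
  [4, ∞, ∞, ∞, 0]
D(1):
  [0, ∞, ∞, ∞, ∞]
  [-1, 0, ∞, ∞, -7]
  [∞, ∞, 0, -8, 19]
  [∞, ∞, ∞, 0, ∞]
  [4, ∞, ∞, ∞, 0]
D(2):
  [0, ∞, ∞, ∞, ∞]
  [-1, 0, ∞, ∞, -7]
  [∞, ∞, 0, -8, 19]
  [∞, ∞, ∞, 0, ∞]
  [4, ∞, ∞, ∞, 0]
D(3):
  [0, ∞, ∞, ∞, ∞]
  [-1, 0, ∞, ∞, -7]
  [∞, ∞, 0, -8, 19]
  [∞, ∞, ∞, 0, ∞]
  [4, ∞, ∞, ∞, 0]
D(4):
  [0, ∞, ∞, ∞, ∞]
  [-1, 0, ∞, ∞, -7]
  [∞, ∞, 0, -8, 19]
  [∞, ∞, ∞, 0, ∞]
  [4, ∞, ∞, ∞, 0]
D(5):
  [0, ∞, ∞, ∞, ∞]
  [-3, 0, ∞, ∞, -7]
  [23, ∞, 0, -8, 19]
  [∞, ∞, ∞, 0, ∞]
  [4, ∞, ∞, ∞, 0]
Answer: G*[1][4] = -7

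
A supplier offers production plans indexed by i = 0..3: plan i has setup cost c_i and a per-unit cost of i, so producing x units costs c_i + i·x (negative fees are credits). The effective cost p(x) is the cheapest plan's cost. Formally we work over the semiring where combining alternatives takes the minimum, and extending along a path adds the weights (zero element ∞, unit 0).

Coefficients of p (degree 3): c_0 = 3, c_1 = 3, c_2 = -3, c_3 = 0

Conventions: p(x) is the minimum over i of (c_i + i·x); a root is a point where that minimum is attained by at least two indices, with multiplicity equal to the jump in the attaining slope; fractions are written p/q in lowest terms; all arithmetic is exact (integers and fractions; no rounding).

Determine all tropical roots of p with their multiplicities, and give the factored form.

hull edge (i=0, c=3) to (i=2, c=-3): slope -3, span 2
hull edge (i=2, c=-3) to (i=3, c=0): slope 3, span 1
Factored form: p(x) = 0 ⊗ (x ⊕ (-3)) ⊗ (x ⊕ 3) ⊗ (x ⊕ 3)
Answer: roots = -3 (mult 1), 3 (mult 2)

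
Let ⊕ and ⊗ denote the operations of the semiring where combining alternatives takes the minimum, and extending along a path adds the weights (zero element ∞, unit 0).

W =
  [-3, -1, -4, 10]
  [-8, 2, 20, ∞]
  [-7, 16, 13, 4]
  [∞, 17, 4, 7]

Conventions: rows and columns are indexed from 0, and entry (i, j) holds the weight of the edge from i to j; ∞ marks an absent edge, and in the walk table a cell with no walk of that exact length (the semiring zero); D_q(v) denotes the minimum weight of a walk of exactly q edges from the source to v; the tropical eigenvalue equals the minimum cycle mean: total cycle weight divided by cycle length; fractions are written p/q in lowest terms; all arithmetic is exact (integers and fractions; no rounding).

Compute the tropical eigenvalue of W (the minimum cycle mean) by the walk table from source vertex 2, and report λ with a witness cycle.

q=0: [∞, ∞, 0, ∞]
q=1: [-7, 16, 13, 4]
q=2: [-10, -8, -11, 3]
q=3: [-18, -11, -14, -7]
q=4: [-21, -19, -22, -10]
Optimal cycle mean attained by: cycle 0->2->0, total (-4) + (-7), length 2.
Answer: λ = -11/2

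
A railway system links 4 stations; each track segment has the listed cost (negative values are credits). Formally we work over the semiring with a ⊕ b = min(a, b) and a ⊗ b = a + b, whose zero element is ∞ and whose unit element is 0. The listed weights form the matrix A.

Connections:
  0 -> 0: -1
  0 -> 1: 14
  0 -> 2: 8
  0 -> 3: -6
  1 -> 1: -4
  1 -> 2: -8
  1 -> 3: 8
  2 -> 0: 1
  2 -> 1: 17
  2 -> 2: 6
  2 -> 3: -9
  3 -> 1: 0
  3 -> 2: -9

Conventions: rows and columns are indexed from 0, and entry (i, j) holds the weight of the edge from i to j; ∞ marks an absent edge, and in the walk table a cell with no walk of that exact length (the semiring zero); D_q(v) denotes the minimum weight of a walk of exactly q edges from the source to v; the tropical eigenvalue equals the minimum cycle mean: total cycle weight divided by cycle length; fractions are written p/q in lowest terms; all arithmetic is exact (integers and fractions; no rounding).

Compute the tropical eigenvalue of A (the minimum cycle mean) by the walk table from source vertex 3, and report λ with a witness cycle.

q=0: [∞, ∞, ∞, 0]
q=1: [∞, 0, -9, ∞]
q=2: [-8, -4, -8, -18]
q=3: [-9, -18, -27, -17]
q=4: [-26, -22, -26, -36]
Optimal cycle mean attained by: cycle 2->3->2, total (-9) + (-9), length 2.
Answer: λ = -9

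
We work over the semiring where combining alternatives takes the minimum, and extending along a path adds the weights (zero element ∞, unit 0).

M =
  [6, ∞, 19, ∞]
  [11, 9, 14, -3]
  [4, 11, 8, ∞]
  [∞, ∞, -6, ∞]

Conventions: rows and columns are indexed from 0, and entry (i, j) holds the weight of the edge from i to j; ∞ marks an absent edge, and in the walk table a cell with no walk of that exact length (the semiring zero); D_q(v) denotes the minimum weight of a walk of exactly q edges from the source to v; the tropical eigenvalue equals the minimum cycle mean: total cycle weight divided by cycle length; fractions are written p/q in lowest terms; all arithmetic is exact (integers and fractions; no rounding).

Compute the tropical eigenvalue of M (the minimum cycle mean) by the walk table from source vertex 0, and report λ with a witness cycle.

q=0: [0, ∞, ∞, ∞]
q=1: [6, ∞, 19, ∞]
q=2: [12, 30, 25, ∞]
q=3: [18, 36, 31, 27]
q=4: [24, 42, 21, 33]
Optimal cycle mean attained by: cycle 1->3->2->1, total (-3) + (-6) + 11, length 3.
Answer: λ = 2/3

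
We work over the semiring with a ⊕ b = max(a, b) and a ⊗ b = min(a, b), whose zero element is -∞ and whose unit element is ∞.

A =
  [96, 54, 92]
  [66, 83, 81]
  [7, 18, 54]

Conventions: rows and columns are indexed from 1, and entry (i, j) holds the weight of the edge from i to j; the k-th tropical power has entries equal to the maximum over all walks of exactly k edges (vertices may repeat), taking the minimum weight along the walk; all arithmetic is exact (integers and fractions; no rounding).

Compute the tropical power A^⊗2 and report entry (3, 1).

A^⊗2:
  [96, 54, 92]
  [66, 83, 81]
  [18, 18, 54]
Key observation: the optimum is the walk 3->2->1, with weight 18 min 66 = 18.
Optimal value attained by: walk 3->2->1.
Answer: (A^⊗2)[3][1] = 18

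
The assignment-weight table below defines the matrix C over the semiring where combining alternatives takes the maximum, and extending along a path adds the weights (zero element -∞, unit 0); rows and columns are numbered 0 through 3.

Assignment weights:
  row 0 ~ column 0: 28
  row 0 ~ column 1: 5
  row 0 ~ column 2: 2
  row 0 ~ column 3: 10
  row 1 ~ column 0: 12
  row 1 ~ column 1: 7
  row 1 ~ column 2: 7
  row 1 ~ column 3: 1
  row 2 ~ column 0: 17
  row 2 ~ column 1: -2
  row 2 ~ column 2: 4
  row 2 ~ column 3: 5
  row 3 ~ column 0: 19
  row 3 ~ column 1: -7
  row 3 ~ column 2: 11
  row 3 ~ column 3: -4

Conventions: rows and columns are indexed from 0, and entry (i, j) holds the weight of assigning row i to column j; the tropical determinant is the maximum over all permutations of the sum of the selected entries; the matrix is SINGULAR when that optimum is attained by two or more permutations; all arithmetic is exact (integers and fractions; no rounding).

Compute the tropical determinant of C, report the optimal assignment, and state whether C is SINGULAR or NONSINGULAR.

σ = (0, 1, 2, 3): 28 + 7 + 4 + (-4) = 35
σ = (0, 1, 3, 2): 28 + 7 + 5 + 11 = 51
σ = (0, 2, 1, 3): 28 + 7 + (-2) + (-4) = 29
σ = (0, 2, 3, 1): 28 + 7 + 5 + (-7) = 33
σ = (0, 3, 1, 2): 28 + 1 + (-2) + 11 = 38
σ = (0, 3, 2, 1): 28 + 1 + 4 + (-7) = 26
σ = (1, 0, 2, 3): 5 + 12 + 4 + (-4) = 17
σ = (1, 0, 3, 2): 5 + 12 + 5 + 11 = 33
σ = (1, 2, 0, 3): 5 + 7 + 17 + (-4) = 25
σ = (1, 2, 3, 0): 5 + 7 + 5 + 19 = 36
σ = (1, 3, 0, 2): 5 + 1 + 17 + 11 = 34
σ = (1, 3, 2, 0): 5 + 1 + 4 + 19 = 29
σ = (2, 0, 1, 3): 2 + 12 + (-2) + (-4) = 8
σ = (2, 0, 3, 1): 2 + 12 + 5 + (-7) = 12
σ = (2, 1, 0, 3): 2 + 7 + 17 + (-4) = 22
σ = (2, 1, 3, 0): 2 + 7 + 5 + 19 = 33
σ = (2, 3, 0, 1): 2 + 1 + 17 + (-7) = 13
σ = (2, 3, 1, 0): 2 + 1 + (-2) + 19 = 20
σ = (3, 0, 1, 2): 10 + 12 + (-2) + 11 = 31
σ = (3, 0, 2, 1): 10 + 12 + 4 + (-7) = 19
σ = (3, 1, 0, 2): 10 + 7 + 17 + 11 = 45
σ = (3, 1, 2, 0): 10 + 7 + 4 + 19 = 40
σ = (3, 2, 0, 1): 10 + 7 + 17 + (-7) = 27
σ = (3, 2, 1, 0): 10 + 7 + (-2) + 19 = 34
Optimal value attained by: σ = (0, 1, 3, 2).
Answer: det⊕(C) = 51; verdict: NONSINGULAR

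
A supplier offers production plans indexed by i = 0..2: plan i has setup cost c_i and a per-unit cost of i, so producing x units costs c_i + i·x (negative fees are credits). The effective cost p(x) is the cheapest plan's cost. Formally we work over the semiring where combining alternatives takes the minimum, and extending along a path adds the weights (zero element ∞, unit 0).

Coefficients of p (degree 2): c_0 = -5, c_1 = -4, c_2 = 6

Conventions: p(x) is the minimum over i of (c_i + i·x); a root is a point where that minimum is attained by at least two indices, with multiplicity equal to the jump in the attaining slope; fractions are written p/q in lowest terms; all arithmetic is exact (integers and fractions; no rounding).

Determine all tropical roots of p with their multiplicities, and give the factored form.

hull edge (i=0, c=-5) to (i=1, c=-4): slope 1, span 1
hull edge (i=1, c=-4) to (i=2, c=6): slope 10, span 1
Factored form: p(x) = 6 ⊗ (x ⊕ (-10)) ⊗ (x ⊕ (-1))
Answer: roots = -10 (mult 1), -1 (mult 1)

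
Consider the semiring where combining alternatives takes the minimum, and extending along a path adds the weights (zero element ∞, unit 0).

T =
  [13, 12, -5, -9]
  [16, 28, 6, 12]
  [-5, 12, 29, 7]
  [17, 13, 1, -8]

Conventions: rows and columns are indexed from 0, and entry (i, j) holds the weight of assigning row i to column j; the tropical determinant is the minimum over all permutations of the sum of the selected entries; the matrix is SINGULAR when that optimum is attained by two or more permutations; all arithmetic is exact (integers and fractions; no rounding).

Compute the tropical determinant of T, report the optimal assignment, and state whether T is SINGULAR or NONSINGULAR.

σ = (0, 1, 2, 3): 13 + 28 + 29 + (-8) = 62
σ = (0, 1, 3, 2): 13 + 28 + 7 + 1 = 49
σ = (0, 2, 1, 3): 13 + 6 + 12 + (-8) = 23
σ = (0, 2, 3, 1): 13 + 6 + 7 + 13 = 39
σ = (0, 3, 1, 2): 13 + 12 + 12 + 1 = 38
σ = (0, 3, 2, 1): 13 + 12 + 29 + 13 = 67
σ = (1, 0, 2, 3): 12 + 16 + 29 + (-8) = 49
σ = (1, 0, 3, 2): 12 + 16 + 7 + 1 = 36
σ = (1, 2, 0, 3): 12 + 6 + (-5) + (-8) = 5
σ = (1, 2, 3, 0): 12 + 6 + 7 + 17 = 42
σ = (1, 3, 0, 2): 12 + 12 + (-5) + 1 = 20
σ = (1, 3, 2, 0): 12 + 12 + 29 + 17 = 70
σ = (2, 0, 1, 3): (-5) + 16 + 12 + (-8) = 15
σ = (2, 0, 3, 1): (-5) + 16 + 7 + 13 = 31
σ = (2, 1, 0, 3): (-5) + 28 + (-5) + (-8) = 10
σ = (2, 1, 3, 0): (-5) + 28 + 7 + 17 = 47
σ = (2, 3, 0, 1): (-5) + 12 + (-5) + 13 = 15
σ = (2, 3, 1, 0): (-5) + 12 + 12 + 17 = 36
σ = (3, 0, 1, 2): (-9) + 16 + 12 + 1 = 20
σ = (3, 0, 2, 1): (-9) + 16 + 29 + 13 = 49
σ = (3, 1, 0, 2): (-9) + 28 + (-5) + 1 = 15
σ = (3, 1, 2, 0): (-9) + 28 + 29 + 17 = 65
σ = (3, 2, 0, 1): (-9) + 6 + (-5) + 13 = 5
σ = (3, 2, 1, 0): (-9) + 6 + 12 + 17 = 26
Optimal value attained by: σ = (1, 2, 0, 3).
Answer: det⊕(T) = 5; verdict: SINGULAR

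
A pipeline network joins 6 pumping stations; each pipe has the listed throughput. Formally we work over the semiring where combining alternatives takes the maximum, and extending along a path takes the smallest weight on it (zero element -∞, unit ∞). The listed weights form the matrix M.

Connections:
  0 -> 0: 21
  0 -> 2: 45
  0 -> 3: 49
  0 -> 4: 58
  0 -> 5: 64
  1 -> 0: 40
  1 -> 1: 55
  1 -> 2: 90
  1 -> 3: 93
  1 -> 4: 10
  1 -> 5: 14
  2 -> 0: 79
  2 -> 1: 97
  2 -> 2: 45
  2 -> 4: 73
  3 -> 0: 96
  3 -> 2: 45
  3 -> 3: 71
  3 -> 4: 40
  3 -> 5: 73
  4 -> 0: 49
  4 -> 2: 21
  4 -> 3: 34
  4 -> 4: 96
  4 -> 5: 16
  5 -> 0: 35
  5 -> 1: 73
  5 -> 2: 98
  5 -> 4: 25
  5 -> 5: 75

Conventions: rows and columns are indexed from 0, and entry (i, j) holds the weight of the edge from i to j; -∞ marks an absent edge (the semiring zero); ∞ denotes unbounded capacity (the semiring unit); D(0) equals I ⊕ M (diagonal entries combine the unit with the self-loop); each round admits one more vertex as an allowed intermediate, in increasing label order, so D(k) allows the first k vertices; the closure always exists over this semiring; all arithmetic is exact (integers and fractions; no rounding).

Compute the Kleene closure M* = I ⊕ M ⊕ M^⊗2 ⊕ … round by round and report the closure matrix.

D(0):
  [∞, -∞, 45, 49, 58, 64]
  [40, ∞, 90, 93, 10, 14]
  [79, 97, ∞, -∞, 73, -∞]
  [96, -∞, 45, ∞, 40, 73]
  [49, -∞, 21, 34, ∞, 16]
  [35, 73, 98, -∞, 25, ∞]
D(1):
  [∞, -∞, 45, 49, 58, 64]
  [40, ∞, 90, 93, 40, 40]
  [79, 97, ∞, 49, 73, 64]
  [96, -∞, 45, ∞, 58, 73]
  [49, -∞, 45, 49, ∞, 49]
  [35, 73, 98, 35, 35, ∞]
D(2):
  [∞, -∞, 45, 49, 58, 64]
  [40, ∞, 90, 93, 40, 40]
  [79, 97, ∞, 93, 73, 64]
  [96, -∞, 45, ∞, 58, 73]
  [49, -∞, 45, 49, ∞, 49]
  [40, 73, 98, 73, 40, ∞]
D(3):
  [∞, 45, 45, 49, 58, 64]
  [79, ∞, 90, 93, 73, 64]
  [79, 97, ∞, 93, 73, 64]
  [96, 45, 45, ∞, 58, 73]
  [49, 45, 45, 49, ∞, 49]
  [79, 97, 98, 93, 73, ∞]
D(4):
  [∞, 45, 45, 49, 58, 64]
  [93, ∞, 90, 93, 73, 73]
  [93, 97, ∞, 93, 73, 73]
  [96, 45, 45, ∞, 58, 73]
  [49, 45, 45, 49, ∞, 49]
  [93, 97, 98, 93, 73, ∞]
D(5):
  [∞, 45, 45, 49, 58, 64]
  [93, ∞, 90, 93, 73, 73]
  [93, 97, ∞, 93, 73, 73]
  [96, 45, 45, ∞, 58, 73]
  [49, 45, 45, 49, ∞, 49]
  [93, 97, 98, 93, 73, ∞]
D(6):
  [∞, 64, 64, 64, 64, 64]
  [93, ∞, 90, 93, 73, 73]
  [93, 97, ∞, 93, 73, 73]
  [96, 73, 73, ∞, 73, 73]
  [49, 49, 49, 49, ∞, 49]
  [93, 97, 98, 93, 73, ∞]
Answer: M* = [[∞, 64, 64, 64, 64, 64], [93, ∞, 90, 93, 73, 73], [93, 97, ∞, 93, 73, 73], [96, 73, 73, ∞, 73, 73], [49, 49, 49, 49, ∞, 49], [93, 97, 98, 93, 73, ∞]]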